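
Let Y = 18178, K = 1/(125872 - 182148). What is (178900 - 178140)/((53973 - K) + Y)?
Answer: 42769760/4060369677 ≈ 0.010533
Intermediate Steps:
K = -1/56276 (K = 1/(-56276) = -1/56276 ≈ -1.7770e-5)
(178900 - 178140)/((53973 - K) + Y) = (178900 - 178140)/((53973 - 1*(-1/56276)) + 18178) = 760/((53973 + 1/56276) + 18178) = 760/(3037384549/56276 + 18178) = 760/(4060369677/56276) = 760*(56276/4060369677) = 42769760/4060369677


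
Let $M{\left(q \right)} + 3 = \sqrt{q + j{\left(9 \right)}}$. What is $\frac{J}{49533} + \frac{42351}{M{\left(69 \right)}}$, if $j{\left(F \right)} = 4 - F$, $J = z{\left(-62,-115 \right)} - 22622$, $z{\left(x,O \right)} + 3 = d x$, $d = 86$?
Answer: $\frac{699210766}{82555} \approx 8469.6$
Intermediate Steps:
$z{\left(x,O \right)} = -3 + 86 x$
$J = -27957$ ($J = \left(-3 + 86 \left(-62\right)\right) - 22622 = \left(-3 - 5332\right) - 22622 = -5335 - 22622 = -27957$)
$M{\left(q \right)} = -3 + \sqrt{-5 + q}$ ($M{\left(q \right)} = -3 + \sqrt{q + \left(4 - 9\right)} = -3 + \sqrt{q - 5} = -3 + \sqrt{-5 + q}$)
$\frac{J}{49533} + \frac{42351}{M{\left(69 \right)}} = - \frac{27957}{49533} + \frac{42351}{-3 + \sqrt{-5 + 69}} = \left(-27957\right) \frac{1}{49533} + \frac{42351}{-3 + \sqrt{64}} = - \frac{9319}{16511} + \frac{42351}{-3 + 8} = - \frac{9319}{16511} + \frac{42351}{5} = \frac{699210766}{82555}$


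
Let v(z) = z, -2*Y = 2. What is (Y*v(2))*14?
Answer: -28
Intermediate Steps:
Y = -1 (Y = -1/2*2 = -1)
(Y*v(2))*14 = -1*2*14 = -2*14 = -28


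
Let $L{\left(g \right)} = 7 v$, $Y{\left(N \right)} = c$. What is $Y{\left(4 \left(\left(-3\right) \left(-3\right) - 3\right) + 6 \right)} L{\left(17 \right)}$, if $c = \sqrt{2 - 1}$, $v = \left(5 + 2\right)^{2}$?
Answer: $343$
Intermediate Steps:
$v = 49$ ($v = 7^{2} = 49$)
$c = 1$ ($c = \sqrt{1} = 1$)
$Y{\left(N \right)} = 1$
$L{\left(g \right)} = 343$ ($L{\left(g \right)} = 7 \cdot 49 = 343$)
$Y{\left(4 \left(\left(-3\right) \left(-3\right) - 3\right) + 6 \right)} L{\left(17 \right)} = 1 \cdot 343 = 343$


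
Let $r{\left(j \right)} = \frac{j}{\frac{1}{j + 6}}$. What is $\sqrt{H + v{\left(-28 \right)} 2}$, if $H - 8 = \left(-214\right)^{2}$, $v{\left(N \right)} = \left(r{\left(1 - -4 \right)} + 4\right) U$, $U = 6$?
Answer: $12 \sqrt{323} \approx 215.67$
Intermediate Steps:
$r{\left(j \right)} = j \left(6 + j\right)$ ($r{\left(j \right)} = \frac{j}{\frac{1}{6 + j}} = j \left(6 + j\right)$)
$v{\left(N \right)} = 354$ ($v{\left(N \right)} = \left(\left(1 - -4\right) \left(6 + \left(1 - -4\right)\right) + 4\right) 6 = \left(\left(1 + 4\right) \left(6 + \left(1 + 4\right)\right) + 4\right) 6 = \left(5 \left(6 + 5\right) + 4\right) 6 = \left(5 \cdot 11 + 4\right) 6 = \left(55 + 4\right) 6 = 59 \cdot 6 = 354$)
$H = 45804$ ($H = 8 + \left(-214\right)^{2} = 8 + 45796 = 45804$)
$\sqrt{H + v{\left(-28 \right)} 2} = \sqrt{45804 + 354 \cdot 2} = \sqrt{45804 + 708} = \sqrt{46512} = 12 \sqrt{323}$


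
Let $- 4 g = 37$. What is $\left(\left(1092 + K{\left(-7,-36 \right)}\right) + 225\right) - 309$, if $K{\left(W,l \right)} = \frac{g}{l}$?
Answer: $\frac{145189}{144} \approx 1008.3$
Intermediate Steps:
$g = - \frac{37}{4}$ ($g = \left(- \frac{1}{4}\right) 37 = - \frac{37}{4} \approx -9.25$)
$K{\left(W,l \right)} = - \frac{37}{4 l}$
$\left(\left(1092 + K{\left(-7,-36 \right)}\right) + 225\right) - 309 = \left(\left(1092 - \frac{37}{4 \left(-36\right)}\right) + 225\right) - 309 = \left(\left(1092 - - \frac{37}{144}\right) + 225\right) - 309 = \left(\left(1092 + \frac{37}{144}\right) + 225\right) - 309 = \left(\frac{157285}{144} + 225\right) - 309 = \frac{189685}{144} - 309 = \frac{145189}{144}$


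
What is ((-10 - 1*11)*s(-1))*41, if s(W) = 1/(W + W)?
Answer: 861/2 ≈ 430.50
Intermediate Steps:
s(W) = 1/(2*W)
((-10 - 1*11)*s(-1))*41 = ((-10 - 1*11)*((½)/(-1)))*41 = ((-10 - 11)*((½)*(-1)))*41 = -21*(-½)*41 = (21/2)*41 = 861/2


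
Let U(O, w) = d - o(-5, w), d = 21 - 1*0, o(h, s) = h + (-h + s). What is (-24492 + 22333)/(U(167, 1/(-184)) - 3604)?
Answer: 397256/659271 ≈ 0.60257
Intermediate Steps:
o(h, s) = s (o(h, s) = h + (s - h) = s)
d = 21 (d = 21 + 0 = 21)
U(O, w) = 21 - w
(-24492 + 22333)/(U(167, 1/(-184)) - 3604) = (-24492 + 22333)/((21 - 1/(-184)) - 3604) = -2159/((21 - 1*(-1/184)) - 3604) = -2159/((21 + 1/184) - 3604) = -2159/(3865/184 - 3604) = -2159/(-659271/184) = -2159*(-184/659271) = 397256/659271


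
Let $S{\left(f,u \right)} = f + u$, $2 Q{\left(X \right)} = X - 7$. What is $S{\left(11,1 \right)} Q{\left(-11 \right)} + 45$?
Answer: $-63$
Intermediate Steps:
$Q{\left(X \right)} = - \frac{7}{2} + \frac{X}{2}$ ($Q{\left(X \right)} = \frac{X - 7}{2} = \frac{-7 + X}{2} = - \frac{7}{2} + \frac{X}{2}$)
$S{\left(11,1 \right)} Q{\left(-11 \right)} + 45 = \left(11 + 1\right) \left(- \frac{7}{2} + \frac{1}{2} \left(-11\right)\right) + 45 = 12 \left(- \frac{7}{2} - \frac{11}{2}\right) + 45 = 12 \left(-9\right) + 45 = -108 + 45 = -63$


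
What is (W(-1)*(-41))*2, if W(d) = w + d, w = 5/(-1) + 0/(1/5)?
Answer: 492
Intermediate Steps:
w = -5 (w = 5*(-1) + 0/(⅕) = -5 + 0*5 = -5 + 0 = -5)
W(d) = -5 + d
(W(-1)*(-41))*2 = ((-5 - 1)*(-41))*2 = -6*(-41)*2 = 246*2 = 492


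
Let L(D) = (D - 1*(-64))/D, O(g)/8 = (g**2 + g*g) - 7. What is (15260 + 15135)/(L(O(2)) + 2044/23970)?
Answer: 364284075/108887 ≈ 3345.5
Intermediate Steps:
O(g) = -56 + 16*g**2 (O(g) = 8*((g**2 + g*g) - 7) = 8*((g**2 + g**2) - 7) = 8*(2*g**2 - 7) = 8*(-7 + 2*g**2) = -56 + 16*g**2)
L(D) = (64 + D)/D (L(D) = (D + 64)/D = (64 + D)/D)
(15260 + 15135)/(L(O(2)) + 2044/23970) = (15260 + 15135)/((64 + (-56 + 16*2**2))/(-56 + 16*2**2) + 2044/23970) = 30395/((64 + (-56 + 16*4))/(-56 + 16*4) + 2044*(1/23970)) = 30395/((64 + (-56 + 64))/(-56 + 64) + 1022/11985) = 30395/((64 + 8)/8 + 1022/11985) = 30395/((1/8)*72 + 1022/11985) = 30395/(9 + 1022/11985) = 30395/(108887/11985) = 30395*(11985/108887) = 364284075/108887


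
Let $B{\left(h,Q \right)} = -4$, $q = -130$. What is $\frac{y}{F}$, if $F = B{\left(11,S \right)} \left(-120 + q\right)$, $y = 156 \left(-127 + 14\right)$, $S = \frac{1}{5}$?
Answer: $- \frac{4407}{250} \approx -17.628$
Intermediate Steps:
$S = \frac{1}{5} \approx 0.2$
$y = -17628$ ($y = 156 \left(-113\right) = -17628$)
$F = 1000$ ($F = - 4 \left(-120 - 130\right) = \left(-4\right) \left(-250\right) = 1000$)
$\frac{y}{F} = - \frac{17628}{1000} = \left(-17628\right) \frac{1}{1000} = - \frac{4407}{250}$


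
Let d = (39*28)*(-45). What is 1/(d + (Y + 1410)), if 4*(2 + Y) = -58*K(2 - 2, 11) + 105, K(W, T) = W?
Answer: -4/190823 ≈ -2.0962e-5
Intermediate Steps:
Y = 97/4 (Y = -2 + (-58*(2 - 2) + 105)/4 = -2 + (-58*0 + 105)/4 = -2 + (0 + 105)/4 = -2 + (¼)*105 = -2 + 105/4 = 97/4 ≈ 24.250)
d = -49140 (d = 1092*(-45) = -49140)
1/(d + (Y + 1410)) = 1/(-49140 + (97/4 + 1410)) = 1/(-49140 + 5737/4) = 1/(-190823/4) = -4/190823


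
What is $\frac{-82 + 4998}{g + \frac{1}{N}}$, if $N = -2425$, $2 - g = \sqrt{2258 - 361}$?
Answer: $- \frac{14451595925}{2783008206} - \frac{7227288125 \sqrt{1897}}{2783008206} \approx -118.3$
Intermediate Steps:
$g = 2 - \sqrt{1897}$ ($g = 2 - \sqrt{2258 - 361} = 2 - \sqrt{1897} \approx -41.555$)
$\frac{-82 + 4998}{g + \frac{1}{N}} = \frac{-82 + 4998}{\left(2 - \sqrt{1897}\right) + \frac{1}{-2425}} = \frac{4916}{\left(2 - \sqrt{1897}\right) - \frac{1}{2425}} = \frac{4916}{\frac{4849}{2425} - \sqrt{1897}}$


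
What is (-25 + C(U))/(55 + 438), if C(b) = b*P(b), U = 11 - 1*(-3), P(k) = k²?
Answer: 2719/493 ≈ 5.5152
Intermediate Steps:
U = 14 (U = 11 + 3 = 14)
C(b) = b³ (C(b) = b*b² = b³)
(-25 + C(U))/(55 + 438) = (-25 + 14³)/(55 + 438) = (-25 + 2744)/493 = 2719*(1/493) = 2719/493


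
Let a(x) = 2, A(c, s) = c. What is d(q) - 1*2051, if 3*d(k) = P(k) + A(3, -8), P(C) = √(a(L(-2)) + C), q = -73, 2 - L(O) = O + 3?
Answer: -2050 + I*√71/3 ≈ -2050.0 + 2.8087*I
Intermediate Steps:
L(O) = -1 - O (L(O) = 2 - (O + 3) = 2 - (3 + O) = 2 + (-3 - O) = -1 - O)
P(C) = √(2 + C)
d(k) = 1 + √(2 + k)/3 (d(k) = (√(2 + k) + 3)/3 = (3 + √(2 + k))/3 = 1 + √(2 + k)/3)
d(q) - 1*2051 = (1 + √(2 - 73)/3) - 1*2051 = (1 + √(-71)/3) - 2051 = (1 + (I*√71)/3) - 2051 = (1 + I*√71/3) - 2051 = -2050 + I*√71/3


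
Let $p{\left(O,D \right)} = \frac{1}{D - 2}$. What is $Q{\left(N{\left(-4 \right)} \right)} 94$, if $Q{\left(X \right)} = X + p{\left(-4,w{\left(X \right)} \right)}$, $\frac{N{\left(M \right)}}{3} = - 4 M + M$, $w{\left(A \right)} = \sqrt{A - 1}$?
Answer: $\frac{105092}{31} + \frac{94 \sqrt{35}}{31} \approx 3408.0$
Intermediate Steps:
$w{\left(A \right)} = \sqrt{-1 + A}$
$N{\left(M \right)} = - 9 M$ ($N{\left(M \right)} = 3 \left(- 4 M + M\right) = 3 \left(- 3 M\right) = - 9 M$)
$p{\left(O,D \right)} = \frac{1}{-2 + D}$
$Q{\left(X \right)} = X + \frac{1}{-2 + \sqrt{-1 + X}}$
$Q{\left(N{\left(-4 \right)} \right)} 94 = \left(\left(-9\right) \left(-4\right) + \frac{1}{-2 + \sqrt{-1 - -36}}\right) 94 = \left(36 + \frac{1}{-2 + \sqrt{-1 + 36}}\right) 94 = \left(36 + \frac{1}{-2 + \sqrt{35}}\right) 94 = 3384 + \frac{94}{-2 + \sqrt{35}}$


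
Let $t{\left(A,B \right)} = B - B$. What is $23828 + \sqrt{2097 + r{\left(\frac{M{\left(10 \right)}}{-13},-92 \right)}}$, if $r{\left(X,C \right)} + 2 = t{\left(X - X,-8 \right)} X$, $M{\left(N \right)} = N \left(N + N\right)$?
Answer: $23828 + \sqrt{2095} \approx 23874.0$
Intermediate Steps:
$M{\left(N \right)} = 2 N^{2}$ ($M{\left(N \right)} = N 2 N = 2 N^{2}$)
$t{\left(A,B \right)} = 0$
$r{\left(X,C \right)} = -2$ ($r{\left(X,C \right)} = -2 + 0 X = -2 + 0 = -2$)
$23828 + \sqrt{2097 + r{\left(\frac{M{\left(10 \right)}}{-13},-92 \right)}} = 23828 + \sqrt{2097 - 2} = 23828 + \sqrt{2095}$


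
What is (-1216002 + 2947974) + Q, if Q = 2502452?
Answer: 4234424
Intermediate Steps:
(-1216002 + 2947974) + Q = (-1216002 + 2947974) + 2502452 = 1731972 + 2502452 = 4234424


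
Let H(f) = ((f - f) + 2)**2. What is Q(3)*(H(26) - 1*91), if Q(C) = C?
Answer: -261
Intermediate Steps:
H(f) = 4 (H(f) = (0 + 2)**2 = 2**2 = 4)
Q(3)*(H(26) - 1*91) = 3*(4 - 1*91) = 3*(4 - 91) = 3*(-87) = -261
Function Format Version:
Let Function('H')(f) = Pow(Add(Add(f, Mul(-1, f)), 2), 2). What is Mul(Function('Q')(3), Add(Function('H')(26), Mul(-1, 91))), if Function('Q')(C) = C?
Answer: -261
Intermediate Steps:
Function('H')(f) = 4 (Function('H')(f) = Pow(Add(0, 2), 2) = Pow(2, 2) = 4)
Mul(Function('Q')(3), Add(Function('H')(26), Mul(-1, 91))) = Mul(3, Add(4, Mul(-1, 91))) = Mul(3, Add(4, -91)) = Mul(3, -87) = -261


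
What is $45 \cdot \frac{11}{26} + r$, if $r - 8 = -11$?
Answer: $\frac{417}{26} \approx 16.038$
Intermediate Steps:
$r = -3$ ($r = 8 - 11 = -3$)
$45 \cdot \frac{11}{26} + r = 45 \cdot \frac{11}{26} - 3 = \frac{495}{26} - 3 = \frac{417}{26}$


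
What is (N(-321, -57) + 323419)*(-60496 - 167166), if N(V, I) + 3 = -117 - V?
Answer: -73675976440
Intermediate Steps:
N(V, I) = -120 - V (N(V, I) = -3 + (-117 - V) = -120 - V)
(N(-321, -57) + 323419)*(-60496 - 167166) = ((-120 - 1*(-321)) + 323419)*(-60496 - 167166) = ((-120 + 321) + 323419)*(-227662) = (201 + 323419)*(-227662) = 323620*(-227662) = -73675976440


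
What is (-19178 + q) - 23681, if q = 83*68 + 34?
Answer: -37181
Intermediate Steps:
q = 5678 (q = 5644 + 34 = 5678)
(-19178 + q) - 23681 = (-19178 + 5678) - 23681 = -13500 - 23681 = -37181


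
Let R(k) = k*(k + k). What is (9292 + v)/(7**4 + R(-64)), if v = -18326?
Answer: -9034/10593 ≈ -0.85283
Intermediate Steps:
R(k) = 2*k**2 (R(k) = k*(2*k) = 2*k**2)
(9292 + v)/(7**4 + R(-64)) = (9292 - 18326)/(7**4 + 2*(-64)**2) = -9034/(2401 + 2*4096) = -9034/(2401 + 8192) = -9034/10593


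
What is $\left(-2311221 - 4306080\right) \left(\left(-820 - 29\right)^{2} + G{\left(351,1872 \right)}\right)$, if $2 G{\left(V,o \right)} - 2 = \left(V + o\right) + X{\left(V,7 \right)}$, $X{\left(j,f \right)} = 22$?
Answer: $- \frac{9554383431549}{2} \approx -4.7772 \cdot 10^{12}$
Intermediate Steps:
$G{\left(V,o \right)} = 12 + \frac{V}{2} + \frac{o}{2}$ ($G{\left(V,o \right)} = 1 + \frac{\left(V + o\right) + 22}{2} = 1 + \frac{22 + V + o}{2} = 1 + \left(11 + \frac{V}{2} + \frac{o}{2}\right) = 12 + \frac{V}{2} + \frac{o}{2}$)
$\left(-2311221 - 4306080\right) \left(\left(-820 - 29\right)^{2} + G{\left(351,1872 \right)}\right) = \left(-2311221 - 4306080\right) \left(\left(-820 - 29\right)^{2} + \left(12 + \frac{1}{2} \cdot 351 + \frac{1}{2} \cdot 1872\right)\right) = - 6617301 \left(\left(-849\right)^{2} + \left(12 + \frac{351}{2} + 936\right)\right) = - 6617301 \left(720801 + \frac{2247}{2}\right) = \left(-6617301\right) \frac{1443849}{2} = - \frac{9554383431549}{2}$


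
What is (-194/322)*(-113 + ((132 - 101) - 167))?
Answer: 24153/161 ≈ 150.02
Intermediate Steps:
(-194/322)*(-113 + ((132 - 101) - 167)) = (-194*1/322)*(-113 + (31 - 167)) = -97*(-113 - 136)/161 = -97/161*(-249) = 24153/161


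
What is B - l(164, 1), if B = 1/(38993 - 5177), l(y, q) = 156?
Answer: -5275295/33816 ≈ -156.00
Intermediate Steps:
B = 1/33816 ≈ 2.9572e-5
B - l(164, 1) = 1/33816 - 1*156 = 1/33816 - 156 = -5275295/33816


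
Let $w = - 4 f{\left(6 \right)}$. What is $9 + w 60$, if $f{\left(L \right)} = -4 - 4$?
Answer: $1929$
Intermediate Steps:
$f{\left(L \right)} = -8$ ($f{\left(L \right)} = -4 - 4 = -8$)
$w = 32$ ($w = \left(-4\right) \left(-8\right) = 32$)
$9 + w 60 = 9 + 32 \cdot 60 = 9 + 1920 = 1929$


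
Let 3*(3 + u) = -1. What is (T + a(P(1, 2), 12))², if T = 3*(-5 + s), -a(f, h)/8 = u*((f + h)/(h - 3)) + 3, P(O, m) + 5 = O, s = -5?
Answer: 669124/729 ≈ 917.87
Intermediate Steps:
P(O, m) = -5 + O
u = -10/3 (u = -3 + (⅓)*(-1) = -3 - ⅓ = -10/3 ≈ -3.3333)
a(f, h) = -24 + 80*(f + h)/(3*(-3 + h)) (a(f, h) = -8*(-10*(f + h)/(3*(h - 3)) + 3) = -8*(-10*(f + h)/(3*(-3 + h)) + 3) = -8*(3 - 10*(f + h)/(3*(-3 + h))) = -24 + 80*(f + h)/(3*(-3 + h)))
T = -30 (T = 3*(-5 - 5) = 3*(-10) = -30)
(T + a(P(1, 2), 12))² = (-30 + 8*(27 + 12 + 10*(-5 + 1))/(3*(-3 + 12)))² = (-30 + (8/3)*(27 + 12 + 10*(-4))/9)² = (-30 + (8/3)*(⅑)*(27 + 12 - 40))² = (-30 + (8/3)*(⅑)*(-1))² = (-30 - 8/27)² = (-818/27)² = 669124/729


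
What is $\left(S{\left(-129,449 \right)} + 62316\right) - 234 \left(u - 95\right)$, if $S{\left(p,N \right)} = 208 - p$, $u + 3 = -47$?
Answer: $96583$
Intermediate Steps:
$u = -50$ ($u = -3 - 47 = -50$)
$\left(S{\left(-129,449 \right)} + 62316\right) - 234 \left(u - 95\right) = \left(\left(208 - -129\right) + 62316\right) - 234 \left(-50 - 95\right) = \left(\left(208 + 129\right) + 62316\right) - -33930 = \left(337 + 62316\right) + 33930 = 62653 + 33930 = 96583$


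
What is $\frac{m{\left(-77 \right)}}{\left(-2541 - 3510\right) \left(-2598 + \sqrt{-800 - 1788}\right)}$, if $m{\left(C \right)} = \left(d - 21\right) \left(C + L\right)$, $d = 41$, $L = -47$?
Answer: $- \frac{67115}{425599102} - \frac{155 i \sqrt{647}}{1276797306} \approx -0.0001577 - 3.0879 \cdot 10^{-6} i$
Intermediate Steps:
$m{\left(C \right)} = -940 + 20 C$ ($m{\left(C \right)} = \left(41 - 21\right) \left(C - 47\right) = 20 \left(-47 + C\right) = -940 + 20 C$)
$\frac{m{\left(-77 \right)}}{\left(-2541 - 3510\right) \left(-2598 + \sqrt{-800 - 1788}\right)} = \frac{-940 + 20 \left(-77\right)}{\left(-2541 - 3510\right) \left(-2598 + \sqrt{-800 - 1788}\right)} = \frac{-940 - 1540}{\left(-6051\right) \left(-2598 + \sqrt{-2588}\right)} = - \frac{2480}{\left(-6051\right) \left(-2598 + 2 i \sqrt{647}\right)} = - \frac{2480}{15720498 - 12102 i \sqrt{647}}$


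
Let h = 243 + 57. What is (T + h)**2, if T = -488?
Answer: 35344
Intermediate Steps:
h = 300
(T + h)**2 = (-488 + 300)**2 = (-188)**2 = 35344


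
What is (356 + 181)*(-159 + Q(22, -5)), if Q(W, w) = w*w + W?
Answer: -60144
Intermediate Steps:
Q(W, w) = W + w**2 (Q(W, w) = w**2 + W = W + w**2)
(356 + 181)*(-159 + Q(22, -5)) = (356 + 181)*(-159 + (22 + (-5)**2)) = 537*(-159 + (22 + 25)) = 537*(-159 + 47) = 537*(-112) = -60144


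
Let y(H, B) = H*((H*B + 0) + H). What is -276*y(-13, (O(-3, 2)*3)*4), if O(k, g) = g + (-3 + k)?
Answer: 2192268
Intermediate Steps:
O(k, g) = -3 + g + k
y(H, B) = H*(H + B*H) (y(H, B) = H*((B*H + 0) + H) = H*(B*H + H) = H*(H + B*H))
-276*y(-13, (O(-3, 2)*3)*4) = -276*(-13)²*(1 + ((-3 + 2 - 3)*3)*4) = -46644*(1 - 4*3*4) = -46644*(1 - 12*4) = -46644*(1 - 48) = -46644*(-47) = -276*(-7943) = 2192268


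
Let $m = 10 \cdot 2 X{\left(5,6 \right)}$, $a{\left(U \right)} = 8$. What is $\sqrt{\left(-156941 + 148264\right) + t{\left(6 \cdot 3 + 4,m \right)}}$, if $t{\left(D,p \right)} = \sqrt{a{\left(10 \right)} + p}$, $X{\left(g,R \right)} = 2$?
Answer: $\sqrt{-8677 + 4 \sqrt{3}} \approx 93.113 i$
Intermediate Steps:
$m = 40$ ($m = 10 \cdot 2 \cdot 2 = 20 \cdot 2 = 40$)
$t{\left(D,p \right)} = \sqrt{8 + p}$
$\sqrt{\left(-156941 + 148264\right) + t{\left(6 \cdot 3 + 4,m \right)}} = \sqrt{\left(-156941 + 148264\right) + \sqrt{8 + 40}} = \sqrt{-8677 + \sqrt{48}} = \sqrt{-8677 + 4 \sqrt{3}}$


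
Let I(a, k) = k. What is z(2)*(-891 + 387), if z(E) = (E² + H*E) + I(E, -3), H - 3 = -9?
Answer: 5544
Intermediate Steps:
H = -6 (H = 3 - 9 = -6)
z(E) = -3 + E² - 6*E (z(E) = (E² - 6*E) - 3 = -3 + E² - 6*E)
z(2)*(-891 + 387) = (-3 + 2² - 6*2)*(-891 + 387) = (-3 + 4 - 12)*(-504) = -11*(-504) = 5544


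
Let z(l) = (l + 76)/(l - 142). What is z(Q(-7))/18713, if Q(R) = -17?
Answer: -59/2975367 ≈ -1.9829e-5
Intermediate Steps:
z(l) = (76 + l)/(-142 + l)
z(Q(-7))/18713 = ((76 - 17)/(-142 - 17))/18713 = (59/(-159))*(1/18713) = -1/159*59*(1/18713) = -59/159*1/18713 = -59/2975367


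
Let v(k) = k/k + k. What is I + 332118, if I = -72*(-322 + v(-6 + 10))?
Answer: 354942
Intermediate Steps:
v(k) = 1 + k
I = 22824 (I = -72*(-322 + (1 + (-6 + 10))) = -72*(-322 + (1 + 4)) = -72*(-322 + 5) = -72*(-317) = 22824)
I + 332118 = 22824 + 332118 = 354942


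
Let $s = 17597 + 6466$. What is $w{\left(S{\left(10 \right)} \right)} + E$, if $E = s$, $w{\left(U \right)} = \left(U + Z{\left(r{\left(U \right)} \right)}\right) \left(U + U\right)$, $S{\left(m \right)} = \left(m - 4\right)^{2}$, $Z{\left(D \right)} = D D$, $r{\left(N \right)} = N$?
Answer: $119967$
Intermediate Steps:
$Z{\left(D \right)} = D^{2}$
$S{\left(m \right)} = \left(-4 + m\right)^{2}$
$w{\left(U \right)} = 2 U \left(U + U^{2}\right)$ ($w{\left(U \right)} = \left(U + U^{2}\right) \left(U + U\right) = \left(U + U^{2}\right) 2 U = 2 U \left(U + U^{2}\right)$)
$s = 24063$
$E = 24063$
$w{\left(S{\left(10 \right)} \right)} + E = 2 \left(\left(-4 + 10\right)^{2}\right)^{2} \left(1 + \left(-4 + 10\right)^{2}\right) + 24063 = 2 \left(6^{2}\right)^{2} \left(1 + 6^{2}\right) + 24063 = 2 \cdot 36^{2} \left(1 + 36\right) + 24063 = 2 \cdot 1296 \cdot 37 + 24063 = 95904 + 24063 = 119967$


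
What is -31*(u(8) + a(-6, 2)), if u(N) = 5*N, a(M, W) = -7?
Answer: -1023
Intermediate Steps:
-31*(u(8) + a(-6, 2)) = -31*(5*8 - 7) = -31*(40 - 7) = -31*33 = -1023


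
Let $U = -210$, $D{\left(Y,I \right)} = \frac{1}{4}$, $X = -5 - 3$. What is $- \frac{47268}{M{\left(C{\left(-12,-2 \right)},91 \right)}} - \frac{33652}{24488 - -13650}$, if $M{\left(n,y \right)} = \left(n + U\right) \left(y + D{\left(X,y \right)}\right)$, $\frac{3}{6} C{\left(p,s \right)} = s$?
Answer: $\frac{1145567554}{744739795} \approx 1.5382$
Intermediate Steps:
$C{\left(p,s \right)} = 2 s$
$X = -8$ ($X = -5 - 3 = -8$)
$D{\left(Y,I \right)} = \frac{1}{4}$
$M{\left(n,y \right)} = \left(-210 + n\right) \left(\frac{1}{4} + y\right)$ ($M{\left(n,y \right)} = \left(n - 210\right) \left(y + \frac{1}{4}\right) = \left(-210 + n\right) \left(\frac{1}{4} + y\right)$)
$- \frac{47268}{M{\left(C{\left(-12,-2 \right)},91 \right)}} - \frac{33652}{24488 - -13650} = - \frac{47268}{- \frac{105}{2} - 19110 + \frac{2 \left(-2\right)}{4} + 2 \left(-2\right) 91} - \frac{33652}{24488 - -13650} = - \frac{47268}{- \frac{105}{2} - 19110 + \frac{1}{4} \left(-4\right) - 364} - \frac{33652}{24488 + 13650} = - \frac{47268}{- \frac{105}{2} - 19110 - 1 - 364} - \frac{33652}{38138} = - \frac{47268}{- \frac{39055}{2}} - \frac{16826}{19069} = \left(-47268\right) \left(- \frac{2}{39055}\right) - \frac{16826}{19069} = \frac{94536}{39055} - \frac{16826}{19069} = \frac{1145567554}{744739795}$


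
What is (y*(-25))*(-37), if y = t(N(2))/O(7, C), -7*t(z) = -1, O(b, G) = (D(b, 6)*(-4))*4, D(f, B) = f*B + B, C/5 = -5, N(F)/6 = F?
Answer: -925/5376 ≈ -0.17206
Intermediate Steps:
N(F) = 6*F
C = -25 (C = 5*(-5) = -25)
D(f, B) = B + B*f (D(f, B) = B*f + B = B + B*f)
O(b, G) = -96 - 96*b (O(b, G) = ((6*(1 + b))*(-4))*4 = ((6 + 6*b)*(-4))*4 = (-24 - 24*b)*4 = -96 - 96*b)
t(z) = ⅐ (t(z) = -⅐*(-1) = ⅐)
y = -1/5376 (y = 1/(7*(-96 - 96*7)) = 1/(7*(-96 - 672)) = (⅐)/(-768) = (⅐)*(-1/768) = -1/5376 ≈ -0.00018601)
(y*(-25))*(-37) = -1/5376*(-25)*(-37) = (25/5376)*(-37) = -925/5376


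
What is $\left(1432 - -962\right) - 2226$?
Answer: $168$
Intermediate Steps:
$\left(1432 - -962\right) - 2226 = \left(1432 + 962\right) - 2226 = 2394 - 2226 = 168$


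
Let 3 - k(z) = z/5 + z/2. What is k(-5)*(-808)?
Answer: -5252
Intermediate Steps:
k(z) = 3 - 7*z/10 (k(z) = 3 - (z/5 + z/2) = 3 - 7*z/10)
k(-5)*(-808) = (3 - 7/10*(-5))*(-808) = (3 + 7/2)*(-808) = (13/2)*(-808) = -5252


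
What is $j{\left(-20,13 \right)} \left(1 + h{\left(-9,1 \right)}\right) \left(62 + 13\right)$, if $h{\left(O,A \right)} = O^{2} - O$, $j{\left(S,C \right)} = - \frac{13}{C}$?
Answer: $-6825$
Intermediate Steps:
$j{\left(-20,13 \right)} \left(1 + h{\left(-9,1 \right)}\right) \left(62 + 13\right) = - \frac{13}{13} \left(1 - 9 \left(-1 - 9\right)\right) \left(62 + 13\right) = \left(-13\right) \frac{1}{13} \left(1 - -90\right) 75 = - \left(1 + 90\right) 75 = - 91 \cdot 75 = \left(-1\right) 6825 = -6825$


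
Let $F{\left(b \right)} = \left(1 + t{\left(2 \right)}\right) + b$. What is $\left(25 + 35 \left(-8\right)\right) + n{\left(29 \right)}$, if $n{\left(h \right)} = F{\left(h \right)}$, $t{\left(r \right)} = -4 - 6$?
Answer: $-235$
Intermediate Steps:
$t{\left(r \right)} = -10$ ($t{\left(r \right)} = -4 - 6 = -10$)
$F{\left(b \right)} = -9 + b$ ($F{\left(b \right)} = \left(1 - 10\right) + b = -9 + b$)
$n{\left(h \right)} = -9 + h$
$\left(25 + 35 \left(-8\right)\right) + n{\left(29 \right)} = \left(25 + 35 \left(-8\right)\right) + \left(-9 + 29\right) = \left(25 - 280\right) + 20 = -255 + 20 = -235$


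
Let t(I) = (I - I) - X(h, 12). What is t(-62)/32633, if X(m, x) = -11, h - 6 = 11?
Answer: 11/32633 ≈ 0.00033708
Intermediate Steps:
h = 17 (h = 6 + 11 = 17)
t(I) = 11 (t(I) = (I - I) - 1*(-11) = 0 + 11 = 11)
t(-62)/32633 = 11/32633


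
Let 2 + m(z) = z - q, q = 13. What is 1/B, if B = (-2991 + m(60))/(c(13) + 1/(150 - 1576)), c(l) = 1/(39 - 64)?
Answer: 1451/105024900 ≈ 1.3816e-5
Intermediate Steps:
m(z) = -15 + z (m(z) = -2 + (z - 1*13) = -2 + (z - 13) = -2 + (-13 + z) = -15 + z)
c(l) = -1/25 (c(l) = 1/(-25) = -1/25)
B = 105024900/1451 (B = (-2991 + (-15 + 60))/(-1/25 + 1/(150 - 1576)) = (-2991 + 45)/(-1/25 + 1/(-1426)) = -2946/(-1/25 - 1/1426) = -2946/(-1451/35650) = -2946*(-35650/1451) = 105024900/1451 ≈ 72381.)
1/B = 1/(105024900/1451) = 1451/105024900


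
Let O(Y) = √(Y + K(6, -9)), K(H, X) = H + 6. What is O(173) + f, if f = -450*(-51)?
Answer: 22950 + √185 ≈ 22964.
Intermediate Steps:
f = 22950
K(H, X) = 6 + H
O(Y) = √(12 + Y) (O(Y) = √(Y + (6 + 6)) = √(Y + 12) = √(12 + Y))
O(173) + f = √(12 + 173) + 22950 = √185 + 22950 = 22950 + √185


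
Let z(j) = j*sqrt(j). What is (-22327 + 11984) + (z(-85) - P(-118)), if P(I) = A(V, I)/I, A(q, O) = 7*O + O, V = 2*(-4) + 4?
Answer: -10351 - 85*I*sqrt(85) ≈ -10351.0 - 783.66*I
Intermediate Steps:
V = -4 (V = -8 + 4 = -4)
z(j) = j**(3/2)
A(q, O) = 8*O
P(I) = 8 (P(I) = (8*I)/I = 8)
(-22327 + 11984) + (z(-85) - P(-118)) = (-22327 + 11984) + ((-85)**(3/2) - 1*8) = -10343 + (-85*I*sqrt(85) - 8) = -10343 + (-8 - 85*I*sqrt(85)) = -10351 - 85*I*sqrt(85)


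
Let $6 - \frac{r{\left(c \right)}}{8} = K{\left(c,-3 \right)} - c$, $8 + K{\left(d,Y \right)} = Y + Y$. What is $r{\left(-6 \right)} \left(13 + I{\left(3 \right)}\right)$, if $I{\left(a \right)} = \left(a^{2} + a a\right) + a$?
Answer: $3808$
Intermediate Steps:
$K{\left(d,Y \right)} = -8 + 2 Y$ ($K{\left(d,Y \right)} = -8 + \left(Y + Y\right) = -8 + 2 Y$)
$r{\left(c \right)} = 160 + 8 c$ ($r{\left(c \right)} = 48 - 8 \left(\left(-8 + 2 \left(-3\right)\right) - c\right) = 48 - 8 \left(\left(-8 - 6\right) - c\right) = 48 - 8 \left(-14 - c\right) = 48 + \left(112 + 8 c\right) = 160 + 8 c$)
$I{\left(a \right)} = a + 2 a^{2}$ ($I{\left(a \right)} = \left(a^{2} + a^{2}\right) + a = 2 a^{2} + a = a + 2 a^{2}$)
$r{\left(-6 \right)} \left(13 + I{\left(3 \right)}\right) = \left(160 + 8 \left(-6\right)\right) \left(13 + 3 \left(1 + 2 \cdot 3\right)\right) = \left(160 - 48\right) \left(13 + 3 \left(1 + 6\right)\right) = 112 \left(13 + 3 \cdot 7\right) = 112 \left(13 + 21\right) = 112 \cdot 34 = 3808$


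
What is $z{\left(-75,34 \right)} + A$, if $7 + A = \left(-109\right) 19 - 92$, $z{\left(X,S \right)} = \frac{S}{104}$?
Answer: $- \frac{112823}{52} \approx -2169.7$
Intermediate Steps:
$z{\left(X,S \right)} = \frac{S}{104}$ ($z{\left(X,S \right)} = S \frac{1}{104} = \frac{S}{104}$)
$A = -2170$ ($A = -7 - 2163 = -2170$)
$z{\left(-75,34 \right)} + A = \frac{1}{104} \cdot 34 - 2170 = \frac{17}{52} - 2170 = - \frac{112823}{52}$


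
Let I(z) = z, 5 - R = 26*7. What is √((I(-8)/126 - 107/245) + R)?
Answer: 2*I*√489235/105 ≈ 13.323*I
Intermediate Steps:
R = -177 (R = 5 - 26*7 = 5 - 1*182 = 5 - 182 = -177)
√((I(-8)/126 - 107/245) + R) = √((-8/126 - 107/245) - 177) = √((-8*1/126 - 107*1/245) - 177) = √((-4/63 - 107/245) - 177) = √(-1103/2205 - 177) = √(-391388/2205) = 2*I*√489235/105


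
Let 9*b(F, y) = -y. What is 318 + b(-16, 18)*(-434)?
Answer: 1186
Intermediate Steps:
b(F, y) = -y/9 (b(F, y) = (-y)/9 = -y/9)
318 + b(-16, 18)*(-434) = 318 - ⅑*18*(-434) = 318 - 2*(-434) = 318 + 868 = 1186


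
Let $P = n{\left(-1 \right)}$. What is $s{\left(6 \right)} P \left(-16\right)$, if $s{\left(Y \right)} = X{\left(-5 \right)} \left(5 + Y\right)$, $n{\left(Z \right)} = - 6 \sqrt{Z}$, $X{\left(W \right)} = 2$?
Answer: $2112 i \approx 2112.0 i$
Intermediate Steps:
$P = - 6 i$ ($P = - 6 \sqrt{-1} = - 6 i \approx - 6.0 i$)
$s{\left(Y \right)} = 10 + 2 Y$ ($s{\left(Y \right)} = 2 \left(5 + Y\right) = 10 + 2 Y$)
$s{\left(6 \right)} P \left(-16\right) = \left(10 + 2 \cdot 6\right) \left(- 6 i\right) \left(-16\right) = \left(10 + 12\right) \left(- 6 i\right) \left(-16\right) = 22 \left(- 6 i\right) \left(-16\right) = - 132 i \left(-16\right) = 2112 i$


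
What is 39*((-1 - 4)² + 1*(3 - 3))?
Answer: 975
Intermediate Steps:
39*((-1 - 4)² + 1*(3 - 3)) = 39*((-5)² + 1*0) = 39*(25 + 0) = 39*25 = 975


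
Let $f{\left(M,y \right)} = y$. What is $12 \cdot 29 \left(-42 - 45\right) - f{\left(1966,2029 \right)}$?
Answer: $-32305$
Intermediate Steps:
$12 \cdot 29 \left(-42 - 45\right) - f{\left(1966,2029 \right)} = 12 \cdot 29 \left(-42 - 45\right) - 2029 = 348 \left(-42 - 45\right) - 2029 = 348 \left(-87\right) - 2029 = -30276 - 2029 = -32305$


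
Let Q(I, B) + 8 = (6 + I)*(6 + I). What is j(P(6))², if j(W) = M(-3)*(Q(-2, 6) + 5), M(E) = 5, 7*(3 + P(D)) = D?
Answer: 4225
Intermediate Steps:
Q(I, B) = -8 + (6 + I)² (Q(I, B) = -8 + (6 + I)*(6 + I) = -8 + (6 + I)²)
P(D) = -3 + D/7
j(W) = 65 (j(W) = 5*((-8 + (6 - 2)²) + 5) = 5*((-8 + 4²) + 5) = 5*((-8 + 16) + 5) = 5*(8 + 5) = 5*13 = 65)
j(P(6))² = 65² = 4225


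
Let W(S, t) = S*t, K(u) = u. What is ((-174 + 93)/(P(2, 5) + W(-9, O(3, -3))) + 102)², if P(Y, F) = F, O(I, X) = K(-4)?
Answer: 16818201/1681 ≈ 10005.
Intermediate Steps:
O(I, X) = -4
((-174 + 93)/(P(2, 5) + W(-9, O(3, -3))) + 102)² = ((-174 + 93)/(5 - 9*(-4)) + 102)² = (-81/(5 + 36) + 102)² = (-81/41 + 102)² = (4101/41)² = 16818201/1681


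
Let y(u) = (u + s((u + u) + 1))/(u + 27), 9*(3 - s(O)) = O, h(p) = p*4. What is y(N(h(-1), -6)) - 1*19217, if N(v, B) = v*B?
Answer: -8820409/459 ≈ -19217.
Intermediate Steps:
h(p) = 4*p
s(O) = 3 - O/9
N(v, B) = B*v
y(u) = (26/9 + 7*u/9)/(27 + u) (y(u) = (u + (3 - ((u + u) + 1)/9))/(u + 27) = (u + (3 - (2*u + 1)/9))/(27 + u) = (u + (3 - (1 + 2*u)/9))/(27 + u) = (u + (3 + (-⅑ - 2*u/9)))/(27 + u) = (u + (26/9 - 2*u/9))/(27 + u) = (26/9 + 7*u/9)/(27 + u))
y(N(h(-1), -6)) - 1*19217 = (26 + 7*(-24*(-1)))/(9*(27 - 24*(-1))) - 1*19217 = (26 + 7*(-6*(-4)))/(9*(27 - 6*(-4))) - 19217 = (26 + 7*24)/(9*(27 + 24)) - 19217 = (⅑)*(26 + 168)/51 - 19217 = (⅑)*(1/51)*194 - 19217 = 194/459 - 19217 = -8820409/459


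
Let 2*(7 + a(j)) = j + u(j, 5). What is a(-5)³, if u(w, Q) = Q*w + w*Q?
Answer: -328509/8 ≈ -41064.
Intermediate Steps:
u(w, Q) = 2*Q*w (u(w, Q) = Q*w + Q*w = 2*Q*w)
a(j) = -7 + 11*j/2 (a(j) = -7 + (j + 2*5*j)/2 = -7 + (j + 10*j)/2 = -7 + (11*j)/2 = -7 + 11*j/2)
a(-5)³ = (-7 + (11/2)*(-5))³ = (-7 - 55/2)³ = (-69/2)³ = -328509/8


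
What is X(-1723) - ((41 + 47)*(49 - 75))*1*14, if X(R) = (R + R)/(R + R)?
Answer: 32033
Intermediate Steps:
X(R) = 1 (X(R) = (2*R)/((2*R)) = (2*R)*(1/(2*R)) = 1)
X(-1723) - ((41 + 47)*(49 - 75))*1*14 = 1 - ((41 + 47)*(49 - 75))*1*14 = 1 - (88*(-26))*1*14 = 1 - (-2288*1)*14 = 1 - (-2288)*14 = 1 - 1*(-32032) = 1 + 32032 = 32033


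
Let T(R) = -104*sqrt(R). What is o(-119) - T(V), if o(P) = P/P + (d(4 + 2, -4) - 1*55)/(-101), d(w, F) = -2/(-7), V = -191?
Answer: 1090/707 + 104*I*sqrt(191) ≈ 1.5417 + 1437.3*I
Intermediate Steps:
d(w, F) = 2/7 (d(w, F) = -2*(-1/7) = 2/7)
o(P) = 1090/707 (o(P) = P/P + (2/7 - 1*55)/(-101) = 1 + (2/7 - 55)*(-1/101) = 1 - 383/7*(-1/101) = 1 + 383/707 = 1090/707)
o(-119) - T(V) = 1090/707 - (-104)*sqrt(-191) = 1090/707 - (-104)*I*sqrt(191) = 1090/707 + 104*I*sqrt(191)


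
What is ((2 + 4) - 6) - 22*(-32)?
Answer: 704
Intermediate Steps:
((2 + 4) - 6) - 22*(-32) = (6 - 6) + 704 = 0 + 704 = 704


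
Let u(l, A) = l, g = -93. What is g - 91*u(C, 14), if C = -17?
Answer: 1454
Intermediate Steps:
g - 91*u(C, 14) = -93 - 91*(-17) = -93 + 1547 = 1454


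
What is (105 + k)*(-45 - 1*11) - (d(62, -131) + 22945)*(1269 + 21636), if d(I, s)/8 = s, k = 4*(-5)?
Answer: -501555545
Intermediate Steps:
k = -20
d(I, s) = 8*s
(105 + k)*(-45 - 1*11) - (d(62, -131) + 22945)*(1269 + 21636) = (105 - 20)*(-45 - 1*11) - (8*(-131) + 22945)*(1269 + 21636) = 85*(-45 - 11) - (-1048 + 22945)*22905 = 85*(-56) - 21897*22905 = -4760 - 1*501550785 = -4760 - 501550785 = -501555545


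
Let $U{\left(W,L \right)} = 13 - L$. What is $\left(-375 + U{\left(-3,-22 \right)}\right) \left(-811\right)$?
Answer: $275740$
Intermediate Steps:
$\left(-375 + U{\left(-3,-22 \right)}\right) \left(-811\right) = \left(-375 + \left(13 - -22\right)\right) \left(-811\right) = \left(-375 + \left(13 + 22\right)\right) \left(-811\right) = \left(-375 + 35\right) \left(-811\right) = \left(-340\right) \left(-811\right) = 275740$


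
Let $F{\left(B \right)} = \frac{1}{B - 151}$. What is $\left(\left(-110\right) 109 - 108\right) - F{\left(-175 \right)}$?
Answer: $- \frac{3943947}{326} \approx -12098.0$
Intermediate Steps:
$F{\left(B \right)} = \frac{1}{-151 + B}$
$\left(\left(-110\right) 109 - 108\right) - F{\left(-175 \right)} = \left(\left(-110\right) 109 - 108\right) - \frac{1}{-151 - 175} = \left(-11990 - 108\right) - \frac{1}{-326} = -12098 - - \frac{1}{326} = -12098 + \frac{1}{326} = - \frac{3943947}{326}$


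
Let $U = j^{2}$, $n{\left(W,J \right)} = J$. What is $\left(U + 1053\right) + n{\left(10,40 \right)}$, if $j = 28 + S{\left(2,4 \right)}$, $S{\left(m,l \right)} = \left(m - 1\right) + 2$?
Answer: $2054$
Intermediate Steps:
$S{\left(m,l \right)} = 1 + m$ ($S{\left(m,l \right)} = \left(-1 + m\right) + 2 = 1 + m$)
$j = 31$ ($j = 28 + \left(1 + 2\right) = 28 + 3 = 31$)
$U = 961$ ($U = 31^{2} = 961$)
$\left(U + 1053\right) + n{\left(10,40 \right)} = \left(961 + 1053\right) + 40 = 2014 + 40 = 2054$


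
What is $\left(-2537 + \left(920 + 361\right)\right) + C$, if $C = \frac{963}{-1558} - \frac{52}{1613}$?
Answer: $- \frac{3158030159}{2513054} \approx -1256.7$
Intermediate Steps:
$C = - \frac{1634335}{2513054}$ ($C = 963 \left(- \frac{1}{1558}\right) - \frac{52}{1613} = - \frac{963}{1558} - \frac{52}{1613} = - \frac{1634335}{2513054} \approx -0.65034$)
$\left(-2537 + \left(920 + 361\right)\right) + C = \left(-2537 + \left(920 + 361\right)\right) - \frac{1634335}{2513054} = \left(-2537 + 1281\right) - \frac{1634335}{2513054} = -1256 - \frac{1634335}{2513054} = - \frac{3158030159}{2513054}$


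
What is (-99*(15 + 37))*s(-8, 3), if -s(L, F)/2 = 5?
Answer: 51480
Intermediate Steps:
s(L, F) = -10 (s(L, F) = -2*5 = -10)
(-99*(15 + 37))*s(-8, 3) = -99*(15 + 37)*(-10) = -99*52*(-10) = -5148*(-10) = 51480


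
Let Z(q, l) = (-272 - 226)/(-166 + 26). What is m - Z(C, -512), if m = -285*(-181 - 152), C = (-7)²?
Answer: 6643101/70 ≈ 94902.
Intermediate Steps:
C = 49
Z(q, l) = 249/70 (Z(q, l) = -498/(-140) = -498*(-1/140) = 249/70)
m = 94905 (m = -285*(-333) = 94905)
m - Z(C, -512) = 94905 - 1*249/70 = 94905 - 249/70 = 6643101/70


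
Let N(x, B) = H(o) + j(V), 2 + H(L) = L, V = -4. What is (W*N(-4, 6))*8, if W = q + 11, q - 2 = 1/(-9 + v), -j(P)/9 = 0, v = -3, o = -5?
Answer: -2170/3 ≈ -723.33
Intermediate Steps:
j(P) = 0 (j(P) = -9*0 = 0)
H(L) = -2 + L
q = 23/12 (q = 2 + 1/(-9 - 3) = 2 + 1/(-12) = 2 - 1/12 = 23/12 ≈ 1.9167)
N(x, B) = -7 (N(x, B) = (-2 - 5) + 0 = -7 + 0 = -7)
W = 155/12 (W = 23/12 + 11 = 155/12 ≈ 12.917)
(W*N(-4, 6))*8 = ((155/12)*(-7))*8 = -1085/12*8 = -2170/3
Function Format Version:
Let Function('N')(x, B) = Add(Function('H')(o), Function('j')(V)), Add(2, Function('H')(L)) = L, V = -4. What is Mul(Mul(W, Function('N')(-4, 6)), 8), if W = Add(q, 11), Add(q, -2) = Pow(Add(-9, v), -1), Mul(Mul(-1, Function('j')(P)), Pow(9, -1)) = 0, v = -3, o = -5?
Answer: Rational(-2170, 3) ≈ -723.33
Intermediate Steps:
Function('j')(P) = 0 (Function('j')(P) = Mul(-9, 0) = 0)
Function('H')(L) = Add(-2, L)
q = Rational(23, 12) (q = Add(2, Pow(Add(-9, -3), -1)) = Add(2, Pow(-12, -1)) = Add(2, Rational(-1, 12)) = Rational(23, 12) ≈ 1.9167)
Function('N')(x, B) = -7 (Function('N')(x, B) = Add(Add(-2, -5), 0) = Add(-7, 0) = -7)
W = Rational(155, 12) (W = Add(Rational(23, 12), 11) = Rational(155, 12) ≈ 12.917)
Mul(Mul(W, Function('N')(-4, 6)), 8) = Mul(Mul(Rational(155, 12), -7), 8) = Mul(Rational(-1085, 12), 8) = Rational(-2170, 3)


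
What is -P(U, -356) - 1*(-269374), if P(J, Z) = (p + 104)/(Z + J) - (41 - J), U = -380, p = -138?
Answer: 99284543/368 ≈ 2.6980e+5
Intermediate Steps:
P(J, Z) = -41 + J - 34/(J + Z) (P(J, Z) = (-138 + 104)/(Z + J) - (41 - J) = -34/(J + Z) + (-41 + J) = -41 + J - 34/(J + Z))
-P(U, -356) - 1*(-269374) = -(-34 + (-380)**2 - 41*(-380) - 41*(-356) - 380*(-356))/(-380 - 356) - 1*(-269374) = -(-34 + 144400 + 15580 + 14596 + 135280)/(-736) + 269374 = -(-1)*309822/736 + 269374 = -1*(-154911/368) + 269374 = 154911/368 + 269374 = 99284543/368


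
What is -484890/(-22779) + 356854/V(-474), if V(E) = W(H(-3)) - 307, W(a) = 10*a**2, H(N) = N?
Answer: -2674518712/1647681 ≈ -1623.2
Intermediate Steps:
V(E) = -217 (V(E) = 10*(-3)**2 - 307 = 10*9 - 307 = 90 - 307 = -217)
-484890/(-22779) + 356854/V(-474) = -484890/(-22779) + 356854/(-217) = -484890*(-1/22779) + 356854*(-1/217) = 161630/7593 - 356854/217 = -2674518712/1647681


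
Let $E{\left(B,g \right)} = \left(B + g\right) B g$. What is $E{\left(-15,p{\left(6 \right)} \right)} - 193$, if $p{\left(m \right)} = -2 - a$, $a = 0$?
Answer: $-703$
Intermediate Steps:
$p{\left(m \right)} = -2$ ($p{\left(m \right)} = -2 - 0 = -2 + 0 = -2$)
$E{\left(B,g \right)} = B g \left(B + g\right)$
$E{\left(-15,p{\left(6 \right)} \right)} - 193 = \left(-15\right) \left(-2\right) \left(-15 - 2\right) - 193 = \left(-15\right) \left(-2\right) \left(-17\right) - 193 = -510 - 193 = -703$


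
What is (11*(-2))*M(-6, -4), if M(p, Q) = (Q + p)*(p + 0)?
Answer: -1320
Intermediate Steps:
M(p, Q) = p*(Q + p) (M(p, Q) = (Q + p)*p = p*(Q + p))
(11*(-2))*M(-6, -4) = (11*(-2))*(-6*(-4 - 6)) = -(-132)*(-10) = -22*60 = -1320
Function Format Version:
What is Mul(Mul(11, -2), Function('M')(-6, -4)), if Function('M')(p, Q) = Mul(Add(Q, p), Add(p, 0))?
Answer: -1320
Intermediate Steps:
Function('M')(p, Q) = Mul(p, Add(Q, p)) (Function('M')(p, Q) = Mul(Add(Q, p), p) = Mul(p, Add(Q, p)))
Mul(Mul(11, -2), Function('M')(-6, -4)) = Mul(Mul(11, -2), Mul(-6, Add(-4, -6))) = Mul(-22, Mul(-6, -10)) = Mul(-22, 60) = -1320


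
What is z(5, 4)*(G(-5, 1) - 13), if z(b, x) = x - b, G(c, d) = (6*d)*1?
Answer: 7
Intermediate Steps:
G(c, d) = 6*d
z(5, 4)*(G(-5, 1) - 13) = (4 - 1*5)*(6*1 - 13) = (4 - 5)*(6 - 13) = -1*(-7) = 7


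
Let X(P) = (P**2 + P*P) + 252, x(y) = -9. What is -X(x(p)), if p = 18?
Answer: -414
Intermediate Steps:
X(P) = 252 + 2*P**2 (X(P) = (P**2 + P**2) + 252 = 2*P**2 + 252 = 252 + 2*P**2)
-X(x(p)) = -(252 + 2*(-9)**2) = -(252 + 2*81) = -(252 + 162) = -1*414 = -414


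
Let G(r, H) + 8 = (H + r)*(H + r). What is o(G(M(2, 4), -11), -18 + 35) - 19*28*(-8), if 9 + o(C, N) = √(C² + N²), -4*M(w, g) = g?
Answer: 4247 + 17*√65 ≈ 4384.1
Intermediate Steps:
M(w, g) = -g/4
G(r, H) = -8 + (H + r)² (G(r, H) = -8 + (H + r)*(H + r) = -8 + (H + r)²)
o(C, N) = -9 + √(C² + N²)
o(G(M(2, 4), -11), -18 + 35) - 19*28*(-8) = (-9 + √((-8 + (-11 - ¼*4)²)² + (-18 + 35)²)) - 19*28*(-8) = (-9 + √((-8 + (-11 - 1)²)² + 17²)) - 532*(-8) = (-9 + √((-8 + (-12)²)² + 289)) + 4256 = (-9 + √((-8 + 144)² + 289)) + 4256 = (-9 + √(136² + 289)) + 4256 = (-9 + √(18496 + 289)) + 4256 = (-9 + √18785) + 4256 = (-9 + 17*√65) + 4256 = 4247 + 17*√65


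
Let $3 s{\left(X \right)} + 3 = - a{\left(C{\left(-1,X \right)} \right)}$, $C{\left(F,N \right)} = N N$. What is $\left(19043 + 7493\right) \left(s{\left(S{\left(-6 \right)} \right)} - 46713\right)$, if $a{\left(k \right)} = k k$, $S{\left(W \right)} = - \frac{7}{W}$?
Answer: $- \frac{602454878261}{486} \approx -1.2396 \cdot 10^{9}$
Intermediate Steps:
$C{\left(F,N \right)} = N^{2}$
$a{\left(k \right)} = k^{2}$
$s{\left(X \right)} = -1 - \frac{X^{4}}{3}$ ($s{\left(X \right)} = -1 + \frac{\left(-1\right) \left(X^{2}\right)^{2}}{3} = -1 + \frac{\left(-1\right) X^{4}}{3} = -1 - \frac{X^{4}}{3}$)
$\left(19043 + 7493\right) \left(s{\left(S{\left(-6 \right)} \right)} - 46713\right) = \left(19043 + 7493\right) \left(\left(-1 - \frac{\left(- \frac{7}{-6}\right)^{4}}{3}\right) - 46713\right) = 26536 \left(\left(-1 - \frac{\left(\left(-7\right) \left(- \frac{1}{6}\right)\right)^{4}}{3}\right) - 46713\right) = 26536 \left(\left(-1 - \frac{\left(\frac{7}{6}\right)^{4}}{3}\right) - 46713\right) = 26536 \left(\left(-1 - \frac{2401}{3888}\right) - 46713\right) = 26536 \left(- \frac{6289}{3888} - 46713\right) = 26536 \left(- \frac{181626433}{3888}\right) = - \frac{602454878261}{486}$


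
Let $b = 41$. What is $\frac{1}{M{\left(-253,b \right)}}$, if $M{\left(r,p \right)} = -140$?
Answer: $- \frac{1}{140} \approx -0.0071429$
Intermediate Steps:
$\frac{1}{M{\left(-253,b \right)}} = \frac{1}{-140} = - \frac{1}{140}$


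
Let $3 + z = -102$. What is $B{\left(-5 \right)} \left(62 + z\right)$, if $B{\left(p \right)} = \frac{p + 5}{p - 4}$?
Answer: $0$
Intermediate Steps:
$z = -105$ ($z = -3 - 102 = -105$)
$B{\left(p \right)} = \frac{5 + p}{-4 + p}$
$B{\left(-5 \right)} \left(62 + z\right) = \frac{5 - 5}{-4 - 5} \left(62 - 105\right) = \frac{1}{-9} \cdot 0 \left(-43\right) = \left(- \frac{1}{9}\right) 0 \left(-43\right) = 0 \left(-43\right) = 0$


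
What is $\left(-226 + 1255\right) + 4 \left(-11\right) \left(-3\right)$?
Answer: $1161$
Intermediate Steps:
$\left(-226 + 1255\right) + 4 \left(-11\right) \left(-3\right) = 1029 - -132 = 1029 + 132 = 1161$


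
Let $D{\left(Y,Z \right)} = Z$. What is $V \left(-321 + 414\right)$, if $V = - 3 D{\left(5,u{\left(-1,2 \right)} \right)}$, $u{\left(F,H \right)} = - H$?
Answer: $558$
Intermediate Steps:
$V = 6$ ($V = - 3 \left(\left(-1\right) 2\right) = \left(-3\right) \left(-2\right) = 6$)
$V \left(-321 + 414\right) = 6 \left(-321 + 414\right) = 6 \cdot 93 = 558$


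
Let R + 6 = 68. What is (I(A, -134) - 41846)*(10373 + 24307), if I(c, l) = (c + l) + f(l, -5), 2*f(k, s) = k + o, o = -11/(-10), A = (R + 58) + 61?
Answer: -1451893806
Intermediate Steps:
R = 62 (R = -6 + 68 = 62)
A = 181 (A = (62 + 58) + 61 = 120 + 61 = 181)
o = 11/10 (o = -11*(-⅒) = 11/10 ≈ 1.1000)
f(k, s) = 11/20 + k/2 (f(k, s) = (k + 11/10)/2 = (11/10 + k)/2 = 11/20 + k/2)
I(c, l) = 11/20 + c + 3*l/2 (I(c, l) = (c + l) + (11/20 + l/2) = 11/20 + c + 3*l/2)
(I(A, -134) - 41846)*(10373 + 24307) = ((11/20 + 181 + (3/2)*(-134)) - 41846)*(10373 + 24307) = ((11/20 + 181 - 201) - 41846)*34680 = (-389/20 - 41846)*34680 = -837309/20*34680 = -1451893806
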